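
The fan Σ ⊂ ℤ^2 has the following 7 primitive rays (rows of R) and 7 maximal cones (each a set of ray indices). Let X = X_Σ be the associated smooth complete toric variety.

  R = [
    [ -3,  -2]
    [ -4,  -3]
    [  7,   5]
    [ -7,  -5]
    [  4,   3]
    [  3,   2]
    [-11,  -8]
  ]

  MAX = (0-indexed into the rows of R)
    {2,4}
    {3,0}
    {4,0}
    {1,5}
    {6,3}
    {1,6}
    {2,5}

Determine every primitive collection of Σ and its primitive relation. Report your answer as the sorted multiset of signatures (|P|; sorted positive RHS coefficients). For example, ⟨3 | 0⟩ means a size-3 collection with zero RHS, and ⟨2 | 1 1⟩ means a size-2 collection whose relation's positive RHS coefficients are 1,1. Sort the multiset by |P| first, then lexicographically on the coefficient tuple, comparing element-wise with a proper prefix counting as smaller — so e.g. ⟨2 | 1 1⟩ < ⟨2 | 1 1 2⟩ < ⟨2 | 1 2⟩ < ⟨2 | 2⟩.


|primitive collections| = 14. Relations:

  {0,5}:  v_{0} + v_{5} = 0  ⟹  sig = ⟨2 | 0⟩
  {1,4}:  v_{1} + v_{4} = 0  ⟹  sig = ⟨2 | 0⟩
  {2,3}:  v_{2} + v_{3} = 0  ⟹  sig = ⟨2 | 0⟩
  {0,1}:  v_{0} + v_{1} = v_{3}  ⟹  sig = ⟨2 | 1⟩
  {0,2}:  v_{0} + v_{2} = v_{4}  ⟹  sig = ⟨2 | 1⟩
  {1,2}:  v_{1} + v_{2} = v_{5}  ⟹  sig = ⟨2 | 1⟩
  {1,3}:  v_{1} + v_{3} = v_{6}  ⟹  sig = ⟨2 | 1⟩
  {2,6}:  v_{2} + v_{6} = v_{1}  ⟹  sig = ⟨2 | 1⟩
  {3,4}:  v_{3} + v_{4} = v_{0}  ⟹  sig = ⟨2 | 1⟩
  {3,5}:  v_{3} + v_{5} = v_{1}  ⟹  sig = ⟨2 | 1⟩
  {4,5}:  v_{4} + v_{5} = v_{2}  ⟹  sig = ⟨2 | 1⟩
  {4,6}:  v_{4} + v_{6} = v_{3}  ⟹  sig = ⟨2 | 1⟩
  {0,6}:  v_{0} + v_{6} = 2·v_{3}  ⟹  sig = ⟨2 | 2⟩
  {5,6}:  v_{5} + v_{6} = 2·v_{1}  ⟹  sig = ⟨2 | 2⟩

Hence PRS(X_Σ) =
{ ⟨2 | 0⟩ ×3,  ⟨2 | 1⟩ ×9,  ⟨2 | 2⟩ ×2 }


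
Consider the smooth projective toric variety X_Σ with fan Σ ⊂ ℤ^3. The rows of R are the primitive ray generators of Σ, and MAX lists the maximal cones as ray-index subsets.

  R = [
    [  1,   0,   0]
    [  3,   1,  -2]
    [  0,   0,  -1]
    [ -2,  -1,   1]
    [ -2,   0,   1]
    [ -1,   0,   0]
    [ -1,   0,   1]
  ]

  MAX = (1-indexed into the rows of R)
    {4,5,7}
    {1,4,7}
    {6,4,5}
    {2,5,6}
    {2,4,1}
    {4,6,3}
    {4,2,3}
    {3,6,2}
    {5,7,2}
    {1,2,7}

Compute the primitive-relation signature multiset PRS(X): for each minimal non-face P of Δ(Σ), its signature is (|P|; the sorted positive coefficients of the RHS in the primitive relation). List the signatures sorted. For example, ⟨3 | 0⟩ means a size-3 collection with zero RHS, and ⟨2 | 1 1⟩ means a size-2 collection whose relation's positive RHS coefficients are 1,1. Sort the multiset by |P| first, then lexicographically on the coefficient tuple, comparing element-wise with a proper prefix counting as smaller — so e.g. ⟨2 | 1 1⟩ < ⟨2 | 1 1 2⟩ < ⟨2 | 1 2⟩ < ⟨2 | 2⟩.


Primitive collections (9):

  • {1,6}:  v_{1} + v_{6} = 0  ⇒ sig = ⟨2 | 0⟩
  • {1,5}:  v_{1} + v_{5} = v_{7}  ⇒ sig = ⟨2 | 1⟩
  • {3,7}:  v_{3} + v_{7} = v_{6}  ⇒ sig = ⟨2 | 1⟩
  • {6,7}:  v_{6} + v_{7} = v_{5}  ⇒ sig = ⟨2 | 1⟩
  • {1,3}:  v_{1} + v_{3} = v_{2} + v_{4}  ⇒ sig = ⟨2 | 1 1⟩
  • {3,5}:  v_{3} + v_{5} = 2·v_{6}  ⇒ sig = ⟨2 | 2⟩
  • {2,4,7}:  v_{2} + v_{4} + v_{7} = 0  ⇒ sig = ⟨3 | 0⟩
  • {2,4,5}:  v_{2} + v_{4} + v_{5} = v_{6}  ⇒ sig = ⟨3 | 1⟩
  • {2,4,6}:  v_{2} + v_{4} + v_{6} = v_{3}  ⇒ sig = ⟨3 | 1⟩

so the primitive-relation signature multiset is
[⟨2 | 0⟩, ⟨2 | 1⟩, ⟨2 | 1⟩, ⟨2 | 1⟩, ⟨2 | 1 1⟩, ⟨2 | 2⟩, ⟨3 | 0⟩, ⟨3 | 1⟩, ⟨3 | 1⟩]


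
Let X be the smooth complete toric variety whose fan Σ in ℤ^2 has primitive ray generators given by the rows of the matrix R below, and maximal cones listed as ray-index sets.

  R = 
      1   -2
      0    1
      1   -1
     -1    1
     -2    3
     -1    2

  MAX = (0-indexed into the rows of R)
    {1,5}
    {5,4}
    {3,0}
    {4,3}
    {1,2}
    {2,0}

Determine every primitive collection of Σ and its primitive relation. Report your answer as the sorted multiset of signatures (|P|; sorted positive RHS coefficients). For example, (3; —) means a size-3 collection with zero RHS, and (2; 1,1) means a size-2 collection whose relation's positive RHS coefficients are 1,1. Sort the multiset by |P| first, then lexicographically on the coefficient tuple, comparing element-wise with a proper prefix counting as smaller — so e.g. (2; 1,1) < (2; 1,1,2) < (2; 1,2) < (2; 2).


Minimal non-faces — 9 found among 6 rays, 6 max cones:

  • {0,5}:  v_{0} + v_{5} = 0 — sig = (2; —)
  • {2,3}:  v_{2} + v_{3} = 0 — sig = (2; —)
  • {0,1}:  v_{0} + v_{1} = v_{2} — sig = (2; 1)
  • {0,4}:  v_{0} + v_{4} = v_{3} — sig = (2; 1)
  • {1,3}:  v_{1} + v_{3} = v_{5} — sig = (2; 1)
  • {2,4}:  v_{2} + v_{4} = v_{5} — sig = (2; 1)
  • {2,5}:  v_{2} + v_{5} = v_{1} — sig = (2; 1)
  • {3,5}:  v_{3} + v_{5} = v_{4} — sig = (2; 1)
  • {1,4}:  v_{1} + v_{4} = 2·v_{5} — sig = (2; 2)

Sorted signature multiset PRS(X):
{ (2; —) ×2,  (2; 1) ×6,  (2; 2) }


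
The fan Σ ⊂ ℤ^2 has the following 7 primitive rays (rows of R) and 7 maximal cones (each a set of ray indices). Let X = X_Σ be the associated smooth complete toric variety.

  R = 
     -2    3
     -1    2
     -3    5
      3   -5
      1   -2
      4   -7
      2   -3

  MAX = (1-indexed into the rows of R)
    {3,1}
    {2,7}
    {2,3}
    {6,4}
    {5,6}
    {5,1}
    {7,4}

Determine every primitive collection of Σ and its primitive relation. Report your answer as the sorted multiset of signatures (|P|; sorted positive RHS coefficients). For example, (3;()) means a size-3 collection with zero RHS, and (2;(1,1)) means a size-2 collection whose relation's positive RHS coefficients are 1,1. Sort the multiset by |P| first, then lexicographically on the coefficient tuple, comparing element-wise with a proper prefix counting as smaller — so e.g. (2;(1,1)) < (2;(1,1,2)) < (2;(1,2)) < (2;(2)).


14 minimal non-faces of Δ(Σ) (on 7 rays):

  {1,7}:  v_{1} + v_{7} = 0  →  sig = (2;())
  {2,5}:  v_{2} + v_{5} = 0  →  sig = (2;())
  {3,4}:  v_{3} + v_{4} = 0  →  sig = (2;())
  {1,2}:  v_{1} + v_{2} = v_{3}  →  sig = (2;(1))
  {1,4}:  v_{1} + v_{4} = v_{5}  →  sig = (2;(1))
  {2,4}:  v_{2} + v_{4} = v_{7}  →  sig = (2;(1))
  {2,6}:  v_{2} + v_{6} = v_{4}  →  sig = (2;(1))
  {3,5}:  v_{3} + v_{5} = v_{1}  →  sig = (2;(1))
  {3,6}:  v_{3} + v_{6} = v_{5}  →  sig = (2;(1))
  {3,7}:  v_{3} + v_{7} = v_{2}  →  sig = (2;(1))
  {4,5}:  v_{4} + v_{5} = v_{6}  →  sig = (2;(1))
  {5,7}:  v_{5} + v_{7} = v_{4}  →  sig = (2;(1))
  {1,6}:  v_{1} + v_{6} = 2·v_{5}  →  sig = (2;(2))
  {6,7}:  v_{6} + v_{7} = 2·v_{4}  →  sig = (2;(2))

Sorted signature multiset PRS(X):
    |P|=2: 14 collections, coeffs (), (), (), (1), (1), (1), (1), (1), (1), (1), (1), (1), (2), (2)


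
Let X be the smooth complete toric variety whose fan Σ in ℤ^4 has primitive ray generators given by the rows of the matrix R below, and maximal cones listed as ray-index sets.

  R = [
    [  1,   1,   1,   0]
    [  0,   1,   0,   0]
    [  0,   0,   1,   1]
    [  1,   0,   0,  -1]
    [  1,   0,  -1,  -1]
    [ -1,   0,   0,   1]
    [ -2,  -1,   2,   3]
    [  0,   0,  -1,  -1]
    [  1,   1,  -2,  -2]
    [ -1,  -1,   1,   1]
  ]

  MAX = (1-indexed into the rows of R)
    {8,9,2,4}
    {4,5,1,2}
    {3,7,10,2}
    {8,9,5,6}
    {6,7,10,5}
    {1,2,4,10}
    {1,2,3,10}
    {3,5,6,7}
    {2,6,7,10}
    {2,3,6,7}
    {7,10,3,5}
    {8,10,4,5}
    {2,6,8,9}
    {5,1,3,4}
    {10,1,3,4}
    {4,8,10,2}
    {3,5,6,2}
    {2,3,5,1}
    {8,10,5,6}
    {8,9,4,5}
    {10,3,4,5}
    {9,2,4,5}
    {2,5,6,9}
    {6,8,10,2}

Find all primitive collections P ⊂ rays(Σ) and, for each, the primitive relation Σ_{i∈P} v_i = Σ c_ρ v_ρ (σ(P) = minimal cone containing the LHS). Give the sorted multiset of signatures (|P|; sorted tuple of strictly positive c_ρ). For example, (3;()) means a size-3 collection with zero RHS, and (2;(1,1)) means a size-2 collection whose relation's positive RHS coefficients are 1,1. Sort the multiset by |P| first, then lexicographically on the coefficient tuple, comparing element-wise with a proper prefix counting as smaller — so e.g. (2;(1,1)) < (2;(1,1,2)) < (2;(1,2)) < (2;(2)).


Δ(Σ) — 10 vertices, 17 min non-faces:

  {3,8}:  v_{3} + v_{8} = 0  ⇒ sig = (2;())
  {4,6}:  v_{4} + v_{6} = 0  ⇒ sig = (2;())
  {7,9}:  v_{7} + v_{9} = v_{6}  ⇒ sig = (2;(1))
  {9,10}:  v_{9} + v_{10} = v_{8}  ⇒ sig = (2;(1))
  {1,6}:  v_{1} + v_{6} = v_{2} + v_{3}  ⇒ sig = (2;(1,1))
  {1,8}:  v_{1} + v_{8} = v_{2} + v_{4}  ⇒ sig = (2;(1,1))
  {3,9}:  v_{3} + v_{9} = v_{2} + v_{5}  ⇒ sig = (2;(1,1))
  {4,7}:  v_{4} + v_{7} = v_{3} + v_{10}  ⇒ sig = (2;(1,1))
  {7,8}:  v_{7} + v_{8} = v_{6} + v_{10}  ⇒ sig = (2;(1,1))
  {1,7}:  v_{1} + v_{7} = v_{2} + 2·v_{3} + v_{10}  ⇒ sig = (2;(1,1,2))
  {1,9}:  v_{1} + v_{9} = 2·v_{2} + v_{4} + v_{5}  ⇒ sig = (2;(1,1,2))
  {2,5,10}:  v_{2} + v_{5} + v_{10} = 0  ⇒ sig = (3;())
  {2,3,4}:  v_{2} + v_{3} + v_{4} = v_{1}  ⇒ sig = (3;(1))
  {2,5,8}:  v_{2} + v_{5} + v_{8} = v_{9}  ⇒ sig = (3;(1))
  {3,6,10}:  v_{3} + v_{6} + v_{10} = v_{7}  ⇒ sig = (3;(1))
  {1,5,10}:  v_{1} + v_{5} + v_{10} = v_{3} + v_{4}  ⇒ sig = (3;(1,1))
  {2,5,7}:  v_{2} + v_{5} + v_{7} = v_{3} + v_{6}  ⇒ sig = (3;(1,1))

Signatures (|P|; sorted positive RHS coefficients), sorted:
{ (2;()) ×2,  (2;(1)) ×2,  (2;(1,1)) ×5,  (2;(1,1,2)) ×2,  (3;()),  (3;(1)) ×3,  (3;(1,1)) ×2 }


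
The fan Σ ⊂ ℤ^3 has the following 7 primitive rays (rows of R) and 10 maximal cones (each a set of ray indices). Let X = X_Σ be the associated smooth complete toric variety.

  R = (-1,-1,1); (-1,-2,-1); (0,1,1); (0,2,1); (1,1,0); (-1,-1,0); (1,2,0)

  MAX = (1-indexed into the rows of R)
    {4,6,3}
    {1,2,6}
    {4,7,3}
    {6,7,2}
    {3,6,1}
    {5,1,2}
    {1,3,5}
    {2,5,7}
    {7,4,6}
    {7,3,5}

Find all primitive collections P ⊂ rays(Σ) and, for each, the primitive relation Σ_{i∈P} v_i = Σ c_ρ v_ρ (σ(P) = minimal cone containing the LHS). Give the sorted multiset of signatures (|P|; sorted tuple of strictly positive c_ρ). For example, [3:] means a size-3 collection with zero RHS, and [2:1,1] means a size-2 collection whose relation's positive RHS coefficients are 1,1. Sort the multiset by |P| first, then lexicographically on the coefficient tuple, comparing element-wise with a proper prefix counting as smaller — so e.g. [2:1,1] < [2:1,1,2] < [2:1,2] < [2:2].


Minimal non-faces — 7 found among 7 rays, 10 max cones:

  P = {5,6}:  v_{5} + v_{6} = 0  ⟹  sig = [2:]
  P = {1,7}:  v_{1} + v_{7} = v_{3}  ⟹  sig = [2:1]
  P = {2,3}:  v_{2} + v_{3} = v_{6}  ⟹  sig = [2:1]
  P = {4,5}:  v_{4} + v_{5} = v_{3} + v_{7}  ⟹  sig = [2:1,1]
  P = {1,4}:  v_{1} + v_{4} = 2·v_{3} + v_{6}  ⟹  sig = [2:1,2]
  P = {2,4}:  v_{2} + v_{4} = 2·v_{6} + v_{7}  ⟹  sig = [2:1,2]
  P = {3,6,7}:  v_{3} + v_{6} + v_{7} = v_{4}  ⟹  sig = [3:1]

Sorted signature multiset PRS(X):
[[2:], [2:1], [2:1], [2:1,1], [2:1,2], [2:1,2], [3:1]]


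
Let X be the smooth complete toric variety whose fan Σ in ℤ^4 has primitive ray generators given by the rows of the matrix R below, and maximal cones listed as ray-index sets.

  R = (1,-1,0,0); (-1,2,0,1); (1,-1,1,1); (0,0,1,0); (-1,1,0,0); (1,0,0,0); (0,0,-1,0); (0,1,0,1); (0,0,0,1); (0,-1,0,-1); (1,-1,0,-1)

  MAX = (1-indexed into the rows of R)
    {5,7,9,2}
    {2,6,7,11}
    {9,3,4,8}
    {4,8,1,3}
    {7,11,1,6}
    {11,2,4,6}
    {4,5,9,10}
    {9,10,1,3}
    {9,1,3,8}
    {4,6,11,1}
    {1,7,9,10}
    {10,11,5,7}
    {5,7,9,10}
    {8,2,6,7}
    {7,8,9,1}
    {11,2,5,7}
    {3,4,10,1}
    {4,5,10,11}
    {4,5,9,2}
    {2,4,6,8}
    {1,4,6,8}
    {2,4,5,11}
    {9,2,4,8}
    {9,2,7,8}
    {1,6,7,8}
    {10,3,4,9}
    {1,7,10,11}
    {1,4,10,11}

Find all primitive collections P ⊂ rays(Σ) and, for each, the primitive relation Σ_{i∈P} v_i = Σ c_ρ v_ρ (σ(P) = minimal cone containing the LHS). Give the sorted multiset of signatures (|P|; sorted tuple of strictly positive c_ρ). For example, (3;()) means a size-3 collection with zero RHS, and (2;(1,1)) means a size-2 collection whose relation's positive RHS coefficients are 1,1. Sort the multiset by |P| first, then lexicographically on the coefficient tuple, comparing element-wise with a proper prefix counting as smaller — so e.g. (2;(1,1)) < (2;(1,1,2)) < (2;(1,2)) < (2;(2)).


The 17 primitive collections of Σ (r=11, n=4):

  P={1,5}:  v_{1} + v_{5} = 0  so sig = (2;())
  P={4,7}:  v_{4} + v_{7} = 0  so sig = (2;())
  P={8,10}:  v_{8} + v_{10} = 0  so sig = (2;())
  P={1,2}:  v_{1} + v_{2} = v_{8}  so sig = (2;(1))
  P={2,10}:  v_{2} + v_{10} = v_{5}  so sig = (2;(1))
  P={5,8}:  v_{5} + v_{8} = v_{2}  so sig = (2;(1))
  P={6,10}:  v_{6} + v_{10} = v_{11}  so sig = (2;(1))
  P={8,11}:  v_{8} + v_{11} = v_{6}  so sig = (2;(1))
  P={9,11}:  v_{9} + v_{11} = v_{1}  so sig = (2;(1))
  P={3,5}:  v_{3} + v_{5} = v_{4} + v_{9}  so sig = (2;(1,1))
  P={3,7}:  v_{3} + v_{7} = v_{1} + v_{9}  so sig = (2;(1,1))
  P={5,6}:  v_{5} + v_{6} = v_{2} + v_{11}  so sig = (2;(1,1))
  P={6,9}:  v_{6} + v_{9} = v_{1} + v_{8}  so sig = (2;(1,1))
  P={2,3}:  v_{2} + v_{3} = v_{4} + v_{8} + v_{9}  so sig = (2;(1,1,1))
  P={3,6}:  v_{3} + v_{6} = 2·v_{1} + v_{4} + v_{8}  so sig = (2;(1,1,2))
  P={3,11}:  v_{3} + v_{11} = 2·v_{1} + v_{4}  so sig = (2;(1,2))
  P={1,4,9}:  v_{1} + v_{4} + v_{9} = v_{3}  so sig = (3;(1))

Signatures (|P|; sorted positive RHS coefficients), sorted:
[(2;()), (2;()), (2;()), (2;(1)), (2;(1)), (2;(1)), (2;(1)), (2;(1)), (2;(1)), (2;(1,1)), (2;(1,1)), (2;(1,1)), (2;(1,1)), (2;(1,1,1)), (2;(1,1,2)), (2;(1,2)), (3;(1))]


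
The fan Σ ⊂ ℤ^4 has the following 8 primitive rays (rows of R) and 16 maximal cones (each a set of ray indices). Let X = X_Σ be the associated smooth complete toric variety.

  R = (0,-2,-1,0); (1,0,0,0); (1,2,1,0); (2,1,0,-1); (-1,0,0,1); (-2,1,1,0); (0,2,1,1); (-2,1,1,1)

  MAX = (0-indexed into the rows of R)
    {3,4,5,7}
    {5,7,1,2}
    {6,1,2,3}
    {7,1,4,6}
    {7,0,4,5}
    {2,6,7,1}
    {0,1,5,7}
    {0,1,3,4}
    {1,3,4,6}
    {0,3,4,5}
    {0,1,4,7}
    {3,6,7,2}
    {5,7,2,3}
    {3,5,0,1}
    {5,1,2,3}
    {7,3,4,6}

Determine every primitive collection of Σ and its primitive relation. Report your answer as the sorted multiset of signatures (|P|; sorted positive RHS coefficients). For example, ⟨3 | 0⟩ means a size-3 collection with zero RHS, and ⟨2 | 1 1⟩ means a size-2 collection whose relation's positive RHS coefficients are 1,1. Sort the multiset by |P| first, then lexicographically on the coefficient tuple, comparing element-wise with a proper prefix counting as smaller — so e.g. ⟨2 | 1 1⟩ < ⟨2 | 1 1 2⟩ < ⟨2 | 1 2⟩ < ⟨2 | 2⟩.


Minimal non-faces — 7 found among 8 rays, 16 max cones:

  {0,2}:  v_{0} + v_{2} = v_{1}  so sig = ⟨2 | 1⟩
  {2,4}:  v_{2} + v_{4} = v_{6}  so sig = ⟨2 | 1⟩
  {0,6}:  v_{0} + v_{6} = v_{1} + v_{4}  so sig = ⟨2 | 1 1⟩
  {5,6}:  v_{5} + v_{6} = v_{3} + 2·v_{7}  so sig = ⟨2 | 1 2⟩
  {0,3,7}:  v_{0} + v_{3} + v_{7} = 0  so sig = ⟨3 | 0⟩
  {1,3,7}:  v_{1} + v_{3} + v_{7} = v_{2}  so sig = ⟨3 | 1⟩
  {1,4,5}:  v_{1} + v_{4} + v_{5} = v_{7}  so sig = ⟨3 | 1⟩

Signatures (|P|; sorted positive RHS coefficients), sorted:
[⟨2 | 1⟩, ⟨2 | 1⟩, ⟨2 | 1 1⟩, ⟨2 | 1 2⟩, ⟨3 | 0⟩, ⟨3 | 1⟩, ⟨3 | 1⟩]


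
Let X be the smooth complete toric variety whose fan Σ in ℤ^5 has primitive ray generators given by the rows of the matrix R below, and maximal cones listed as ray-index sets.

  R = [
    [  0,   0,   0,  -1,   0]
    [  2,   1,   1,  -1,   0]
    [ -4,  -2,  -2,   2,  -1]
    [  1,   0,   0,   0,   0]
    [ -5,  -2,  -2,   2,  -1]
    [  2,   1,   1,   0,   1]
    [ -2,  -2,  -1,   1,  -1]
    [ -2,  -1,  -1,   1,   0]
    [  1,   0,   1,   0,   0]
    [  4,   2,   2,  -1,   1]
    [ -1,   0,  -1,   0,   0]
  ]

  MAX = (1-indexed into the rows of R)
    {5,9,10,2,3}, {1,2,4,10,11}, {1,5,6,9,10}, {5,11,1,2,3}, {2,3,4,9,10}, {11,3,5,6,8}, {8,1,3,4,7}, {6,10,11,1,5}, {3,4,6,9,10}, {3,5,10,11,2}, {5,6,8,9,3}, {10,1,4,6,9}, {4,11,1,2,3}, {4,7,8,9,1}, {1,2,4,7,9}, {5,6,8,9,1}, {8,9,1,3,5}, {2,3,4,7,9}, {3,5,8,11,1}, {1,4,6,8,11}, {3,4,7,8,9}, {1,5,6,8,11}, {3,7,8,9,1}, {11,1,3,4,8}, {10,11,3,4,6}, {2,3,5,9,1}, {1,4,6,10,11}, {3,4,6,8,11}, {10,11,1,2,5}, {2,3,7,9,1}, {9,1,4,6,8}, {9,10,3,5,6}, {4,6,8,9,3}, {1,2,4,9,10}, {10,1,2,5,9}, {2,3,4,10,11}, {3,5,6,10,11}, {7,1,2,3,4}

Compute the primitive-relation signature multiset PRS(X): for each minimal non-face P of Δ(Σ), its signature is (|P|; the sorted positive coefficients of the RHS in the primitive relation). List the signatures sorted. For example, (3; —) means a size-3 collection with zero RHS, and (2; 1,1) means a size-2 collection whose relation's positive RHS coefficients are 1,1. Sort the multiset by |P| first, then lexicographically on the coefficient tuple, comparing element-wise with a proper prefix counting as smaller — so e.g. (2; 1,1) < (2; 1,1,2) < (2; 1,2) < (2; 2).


12 collections generate NE(X_Σ); each relation:

  P = {2,8}:  v_{2} + v_{8} = 0 — sig = (2; —)
  P = {9,11}:  v_{9} + v_{11} = 0 — sig = (2; —)
  P = {2,6}:  v_{2} + v_{6} = v_{10} — sig = (2; 1)
  P = {4,5}:  v_{4} + v_{5} = v_{3} — sig = (2; 1)
  P = {8,10}:  v_{8} + v_{10} = v_{6} — sig = (2; 1)
  P = {7,10}:  v_{7} + v_{10} = v_{4} + v_{9} — sig = (2; 1,1)
  P = {6,7}:  v_{6} + v_{7} = v_{4} + v_{8} + v_{9} — sig = (2; 1,1,1)
  P = {7,11}:  v_{7} + v_{11} = v_{1} + v_{3} + v_{4} — sig = (2; 1,1,1)
  P = {5,7}:  v_{5} + v_{7} = v_{1} + 2·v_{3} + v_{9} — sig = (2; 1,1,2)
  P = {1,3,10}:  v_{1} + v_{3} + v_{10} = 0 — sig = (3; —)
  P = {1,3,6}:  v_{1} + v_{3} + v_{6} = v_{8} — sig = (3; 1)
  P = {1,3,4,9}:  v_{1} + v_{3} + v_{4} + v_{9} = v_{7} — sig = (4; 1)

Hence PRS(X_Σ) =
    (2; —)
    (2; —)
    (2; 1)
    (2; 1)
    (2; 1)
    (2; 1,1)
    (2; 1,1,1)
    (2; 1,1,1)
    (2; 1,1,2)
    (3; —)
    (3; 1)
    (4; 1)


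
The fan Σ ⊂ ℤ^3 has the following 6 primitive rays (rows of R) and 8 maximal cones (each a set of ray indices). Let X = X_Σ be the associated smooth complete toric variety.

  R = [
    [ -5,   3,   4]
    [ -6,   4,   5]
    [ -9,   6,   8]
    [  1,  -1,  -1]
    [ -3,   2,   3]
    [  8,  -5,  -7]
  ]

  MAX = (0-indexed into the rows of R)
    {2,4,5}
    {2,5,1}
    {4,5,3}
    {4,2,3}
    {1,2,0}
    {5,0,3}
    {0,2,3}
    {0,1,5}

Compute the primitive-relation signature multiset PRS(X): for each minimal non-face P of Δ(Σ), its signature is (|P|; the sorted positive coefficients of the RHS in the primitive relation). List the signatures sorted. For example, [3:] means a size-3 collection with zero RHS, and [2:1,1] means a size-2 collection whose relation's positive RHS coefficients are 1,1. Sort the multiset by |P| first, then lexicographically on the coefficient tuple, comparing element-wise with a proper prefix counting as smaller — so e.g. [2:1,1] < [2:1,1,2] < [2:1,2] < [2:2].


Primitive collections (5):

  P = {1,3}:  v_{1} + v_{3} = v_{0} ; sig = [2:1]
  P = {1,4}:  v_{1} + v_{4} = v_{2} ; sig = [2:1]
  P = {0,4}:  v_{0} + v_{4} = v_{2} + v_{3} ; sig = [2:1,1]
  P = {2,3,5}:  v_{2} + v_{3} + v_{5} = 0 ; sig = [3:]
  P = {0,2,5}:  v_{0} + v_{2} + v_{5} = v_{1} ; sig = [3:1]

so the primitive-relation signature multiset is
    [2:1]
    [2:1]
    [2:1,1]
    [3:]
    [3:1]


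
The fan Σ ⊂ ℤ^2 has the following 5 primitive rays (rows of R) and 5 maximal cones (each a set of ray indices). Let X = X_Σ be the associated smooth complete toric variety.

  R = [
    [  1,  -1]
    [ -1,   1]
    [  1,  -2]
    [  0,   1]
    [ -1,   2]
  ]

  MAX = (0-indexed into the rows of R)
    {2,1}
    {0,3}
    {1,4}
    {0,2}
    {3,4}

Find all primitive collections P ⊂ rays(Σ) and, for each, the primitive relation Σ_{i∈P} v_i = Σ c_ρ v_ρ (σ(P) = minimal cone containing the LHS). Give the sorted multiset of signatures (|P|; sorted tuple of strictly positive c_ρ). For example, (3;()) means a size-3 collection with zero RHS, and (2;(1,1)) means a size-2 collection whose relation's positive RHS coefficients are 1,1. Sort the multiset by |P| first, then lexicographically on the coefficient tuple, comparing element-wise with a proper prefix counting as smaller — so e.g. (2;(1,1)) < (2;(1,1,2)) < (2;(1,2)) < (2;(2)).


Σ has 5 primitive collections:

  P = {0,1}:  v_{0} + v_{1} = 0 — sig = (2;())
  P = {2,4}:  v_{2} + v_{4} = 0 — sig = (2;())
  P = {0,4}:  v_{0} + v_{4} = v_{3} — sig = (2;(1))
  P = {1,3}:  v_{1} + v_{3} = v_{4} — sig = (2;(1))
  P = {2,3}:  v_{2} + v_{3} = v_{0} — sig = (2;(1))

Sorted signature multiset PRS(X):
{ (2;()) ×2,  (2;(1)) ×3 }


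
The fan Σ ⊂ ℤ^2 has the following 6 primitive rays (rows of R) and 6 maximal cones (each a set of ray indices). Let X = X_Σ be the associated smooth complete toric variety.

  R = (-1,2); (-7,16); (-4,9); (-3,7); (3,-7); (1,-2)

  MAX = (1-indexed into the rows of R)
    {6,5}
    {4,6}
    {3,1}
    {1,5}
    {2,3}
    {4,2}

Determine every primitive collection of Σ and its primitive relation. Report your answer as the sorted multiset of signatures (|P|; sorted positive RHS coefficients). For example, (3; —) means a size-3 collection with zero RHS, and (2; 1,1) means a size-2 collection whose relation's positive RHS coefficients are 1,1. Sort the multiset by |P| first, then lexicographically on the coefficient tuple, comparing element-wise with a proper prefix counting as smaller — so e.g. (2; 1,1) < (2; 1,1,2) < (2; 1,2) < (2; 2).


9 minimal non-faces of Δ(Σ) (on 6 rays):

  • {1,6}:  v_{1} + v_{6} = 0  ⟹  sig = (2; —)
  • {4,5}:  v_{4} + v_{5} = 0  ⟹  sig = (2; —)
  • {1,4}:  v_{1} + v_{4} = v_{3}  ⟹  sig = (2; 1)
  • {2,5}:  v_{2} + v_{5} = v_{3}  ⟹  sig = (2; 1)
  • {3,4}:  v_{3} + v_{4} = v_{2}  ⟹  sig = (2; 1)
  • {3,5}:  v_{3} + v_{5} = v_{1}  ⟹  sig = (2; 1)
  • {3,6}:  v_{3} + v_{6} = v_{4}  ⟹  sig = (2; 1)
  • {1,2}:  v_{1} + v_{2} = 2·v_{3}  ⟹  sig = (2; 2)
  • {2,6}:  v_{2} + v_{6} = 2·v_{4}  ⟹  sig = (2; 2)

Sorted signature multiset PRS(X):
    (2; —)
    (2; —)
    (2; 1)
    (2; 1)
    (2; 1)
    (2; 1)
    (2; 1)
    (2; 2)
    (2; 2)


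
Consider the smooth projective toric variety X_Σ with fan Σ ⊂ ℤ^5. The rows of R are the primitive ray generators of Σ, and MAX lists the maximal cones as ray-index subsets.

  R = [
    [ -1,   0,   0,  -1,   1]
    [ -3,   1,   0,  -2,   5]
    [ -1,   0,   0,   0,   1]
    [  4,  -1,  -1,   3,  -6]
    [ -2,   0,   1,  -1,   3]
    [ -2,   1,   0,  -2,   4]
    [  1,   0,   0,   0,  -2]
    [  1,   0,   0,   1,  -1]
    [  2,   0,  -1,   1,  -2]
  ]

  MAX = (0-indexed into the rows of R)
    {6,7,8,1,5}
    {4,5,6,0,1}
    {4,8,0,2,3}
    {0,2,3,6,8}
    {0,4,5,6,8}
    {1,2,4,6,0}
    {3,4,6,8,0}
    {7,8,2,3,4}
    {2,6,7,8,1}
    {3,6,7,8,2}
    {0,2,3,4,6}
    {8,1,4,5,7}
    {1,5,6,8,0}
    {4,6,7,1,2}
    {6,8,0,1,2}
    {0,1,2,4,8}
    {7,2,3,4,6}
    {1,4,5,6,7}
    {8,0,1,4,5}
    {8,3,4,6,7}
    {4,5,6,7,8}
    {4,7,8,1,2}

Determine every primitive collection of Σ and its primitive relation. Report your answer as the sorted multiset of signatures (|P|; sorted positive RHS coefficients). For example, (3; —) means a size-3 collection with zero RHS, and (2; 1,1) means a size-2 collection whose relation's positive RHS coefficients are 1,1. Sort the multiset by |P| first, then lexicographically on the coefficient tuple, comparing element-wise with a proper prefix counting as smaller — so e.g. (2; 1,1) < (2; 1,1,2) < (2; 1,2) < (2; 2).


6 collections generate NE(X_Σ); each relation:

  • {0,7}:  v_{0} + v_{7} = 0  →  sig = (2; —)
  • {2,5}:  v_{2} + v_{5} = v_{1}  →  sig = (2; 1)
  • {3,5}:  v_{3} + v_{5} = v_{8}  →  sig = (2; 1)
  • {1,3}:  v_{1} + v_{3} = v_{2} + v_{8}  →  sig = (2; 1,1)
  • {2,4,6,8}:  v_{2} + v_{4} + v_{6} + v_{8} = 0  →  sig = (4; —)
  • {1,4,6,8}:  v_{1} + v_{4} + v_{6} + v_{8} = v_{5}  →  sig = (4; 1)

Signatures (|P|; sorted positive RHS coefficients), sorted:
{ (2; —),  (2; 1) ×2,  (2; 1,1),  (4; —),  (4; 1) }


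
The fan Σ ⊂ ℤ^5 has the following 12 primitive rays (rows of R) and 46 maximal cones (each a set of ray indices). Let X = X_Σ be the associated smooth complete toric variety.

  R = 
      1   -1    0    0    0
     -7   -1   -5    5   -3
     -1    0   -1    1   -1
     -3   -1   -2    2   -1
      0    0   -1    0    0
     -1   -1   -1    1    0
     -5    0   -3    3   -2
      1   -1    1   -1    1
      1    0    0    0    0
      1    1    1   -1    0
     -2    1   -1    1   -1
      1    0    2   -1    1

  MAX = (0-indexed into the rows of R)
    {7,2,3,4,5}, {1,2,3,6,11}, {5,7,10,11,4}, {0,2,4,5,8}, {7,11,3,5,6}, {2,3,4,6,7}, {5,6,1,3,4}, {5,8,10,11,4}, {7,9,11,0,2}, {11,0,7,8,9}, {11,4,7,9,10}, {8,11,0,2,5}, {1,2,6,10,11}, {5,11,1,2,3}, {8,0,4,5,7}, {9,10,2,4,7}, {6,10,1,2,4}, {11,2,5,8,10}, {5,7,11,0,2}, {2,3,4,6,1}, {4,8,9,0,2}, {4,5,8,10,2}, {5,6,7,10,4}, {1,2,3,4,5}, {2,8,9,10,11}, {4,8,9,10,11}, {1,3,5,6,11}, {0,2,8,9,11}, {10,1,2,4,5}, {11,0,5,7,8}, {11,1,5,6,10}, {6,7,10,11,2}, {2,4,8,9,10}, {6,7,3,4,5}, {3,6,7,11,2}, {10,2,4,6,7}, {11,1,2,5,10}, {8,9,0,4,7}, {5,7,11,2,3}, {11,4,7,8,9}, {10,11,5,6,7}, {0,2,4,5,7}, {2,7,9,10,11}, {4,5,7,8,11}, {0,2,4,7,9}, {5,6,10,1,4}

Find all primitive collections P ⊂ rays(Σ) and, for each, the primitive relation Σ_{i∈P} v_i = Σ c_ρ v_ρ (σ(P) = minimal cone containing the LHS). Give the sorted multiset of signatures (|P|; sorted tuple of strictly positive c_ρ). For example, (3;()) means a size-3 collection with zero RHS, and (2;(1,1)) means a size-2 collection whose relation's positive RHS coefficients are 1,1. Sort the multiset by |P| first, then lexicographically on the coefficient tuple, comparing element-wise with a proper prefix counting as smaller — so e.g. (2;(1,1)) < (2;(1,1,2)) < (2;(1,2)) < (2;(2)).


22 collections generate NE(X_Σ); each relation:

  P={5,9}:  v_{5} + v_{9} = 0  ⇒ sig = (2;())
  P={0,10}:  v_{0} + v_{10} = v_{2}  ⇒ sig = (2;(1))
  P={3,10}:  v_{3} + v_{10} = v_{6}  ⇒ sig = (2;(1))
  P={0,6}:  v_{0} + v_{6} = v_{2} + v_{3}  ⇒ sig = (2;(1,1))
  P={1,9}:  v_{1} + v_{9} = v_{2} + v_{6}  ⇒ sig = (2;(1,1))
  P={3,8}:  v_{3} + v_{8} = v_{2} + v_{5}  ⇒ sig = (2;(1,1))
  P={3,9}:  v_{3} + v_{9} = v_{2} + v_{7} + v_{10}  ⇒ sig = (2;(1,1,1))
  P={6,8}:  v_{6} + v_{8} = v_{2} + v_{5} + v_{10}  ⇒ sig = (2;(1,1,1))
  P={0,1}:  v_{0} + v_{1} = 2·v_{2} + v_{3} + v_{5}  ⇒ sig = (2;(1,1,2))
  P={0,3}:  v_{0} + v_{3} = 2·v_{2} + v_{5} + v_{7}  ⇒ sig = (2;(1,1,2))
  P={6,9}:  v_{6} + v_{9} = v_{2} + v_{7} + 2·v_{10}  ⇒ sig = (2;(1,1,2))
  P={1,8}:  v_{1} + v_{8} = 2·v_{2} + 2·v_{5} + v_{10}  ⇒ sig = (2;(1,2,2))
  P={1,7}:  v_{1} + v_{7} = 2·v_{3}  ⇒ sig = (2;(2))
  P={2,4,11}:  v_{2} + v_{4} + v_{11} = 0  ⇒ sig = (3;())
  P={7,8,10}:  v_{7} + v_{8} + v_{10} = 0  ⇒ sig = (3;())
  P={2,5,6}:  v_{2} + v_{5} + v_{6} = v_{1}  ⇒ sig = (3;(1))
  P={2,7,8}:  v_{2} + v_{7} + v_{8} = v_{0}  ⇒ sig = (3;(1))
  P={0,4,11}:  v_{0} + v_{4} + v_{11} = v_{7} + v_{8}  ⇒ sig = (3;(1,1))
  P={1,4,11}:  v_{1} + v_{4} + v_{11} = v_{5} + v_{6}  ⇒ sig = (3;(1,1))
  P={3,4,11}:  v_{3} + v_{4} + v_{11} = v_{5} + v_{7} + v_{10}  ⇒ sig = (3;(1,1,1))
  P={4,6,11}:  v_{4} + v_{6} + v_{11} = v_{5} + v_{7} + 2·v_{10}  ⇒ sig = (3;(1,1,2))
  P={2,5,7,10}:  v_{2} + v_{5} + v_{7} + v_{10} = v_{3}  ⇒ sig = (4;(1))

Sorted signature multiset PRS(X):
    (2;())
    (2;(1))
    (2;(1))
    (2;(1,1))
    (2;(1,1))
    (2;(1,1))
    (2;(1,1,1))
    (2;(1,1,1))
    (2;(1,1,2))
    (2;(1,1,2))
    (2;(1,1,2))
    (2;(1,2,2))
    (2;(2))
    (3;())
    (3;())
    (3;(1))
    (3;(1))
    (3;(1,1))
    (3;(1,1))
    (3;(1,1,1))
    (3;(1,1,2))
    (4;(1))


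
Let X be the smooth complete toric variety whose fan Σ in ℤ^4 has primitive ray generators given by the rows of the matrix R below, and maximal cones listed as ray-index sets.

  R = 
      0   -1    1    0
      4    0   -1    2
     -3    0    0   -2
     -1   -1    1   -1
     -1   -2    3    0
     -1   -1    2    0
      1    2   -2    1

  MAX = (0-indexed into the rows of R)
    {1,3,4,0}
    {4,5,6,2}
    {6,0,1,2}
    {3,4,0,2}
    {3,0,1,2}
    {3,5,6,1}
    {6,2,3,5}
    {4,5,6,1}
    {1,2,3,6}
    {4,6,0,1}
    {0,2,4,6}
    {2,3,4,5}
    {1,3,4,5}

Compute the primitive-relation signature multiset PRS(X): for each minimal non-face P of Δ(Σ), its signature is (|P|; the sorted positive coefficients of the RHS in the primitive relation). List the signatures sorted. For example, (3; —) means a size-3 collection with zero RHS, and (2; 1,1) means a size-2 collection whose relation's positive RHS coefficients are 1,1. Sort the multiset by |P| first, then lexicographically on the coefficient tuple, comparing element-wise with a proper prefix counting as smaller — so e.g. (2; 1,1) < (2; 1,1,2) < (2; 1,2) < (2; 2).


Primitive collections (5):

  {0,5}:  v_{0} + v_{5} = v_{4}  →  sig = (2; 1)
  {0,3,6}:  v_{0} + v_{3} + v_{6} = 0  →  sig = (3; —)
  {1,2,5}:  v_{1} + v_{2} + v_{5} = v_{0}  →  sig = (3; 1)
  {3,4,6}:  v_{3} + v_{4} + v_{6} = v_{5}  →  sig = (3; 1)
  {1,2,4}:  v_{1} + v_{2} + v_{4} = 2·v_{0}  →  sig = (3; 2)

Hence PRS(X_Σ) =
{ (2; 1),  (3; —),  (3; 1) ×2,  (3; 2) }


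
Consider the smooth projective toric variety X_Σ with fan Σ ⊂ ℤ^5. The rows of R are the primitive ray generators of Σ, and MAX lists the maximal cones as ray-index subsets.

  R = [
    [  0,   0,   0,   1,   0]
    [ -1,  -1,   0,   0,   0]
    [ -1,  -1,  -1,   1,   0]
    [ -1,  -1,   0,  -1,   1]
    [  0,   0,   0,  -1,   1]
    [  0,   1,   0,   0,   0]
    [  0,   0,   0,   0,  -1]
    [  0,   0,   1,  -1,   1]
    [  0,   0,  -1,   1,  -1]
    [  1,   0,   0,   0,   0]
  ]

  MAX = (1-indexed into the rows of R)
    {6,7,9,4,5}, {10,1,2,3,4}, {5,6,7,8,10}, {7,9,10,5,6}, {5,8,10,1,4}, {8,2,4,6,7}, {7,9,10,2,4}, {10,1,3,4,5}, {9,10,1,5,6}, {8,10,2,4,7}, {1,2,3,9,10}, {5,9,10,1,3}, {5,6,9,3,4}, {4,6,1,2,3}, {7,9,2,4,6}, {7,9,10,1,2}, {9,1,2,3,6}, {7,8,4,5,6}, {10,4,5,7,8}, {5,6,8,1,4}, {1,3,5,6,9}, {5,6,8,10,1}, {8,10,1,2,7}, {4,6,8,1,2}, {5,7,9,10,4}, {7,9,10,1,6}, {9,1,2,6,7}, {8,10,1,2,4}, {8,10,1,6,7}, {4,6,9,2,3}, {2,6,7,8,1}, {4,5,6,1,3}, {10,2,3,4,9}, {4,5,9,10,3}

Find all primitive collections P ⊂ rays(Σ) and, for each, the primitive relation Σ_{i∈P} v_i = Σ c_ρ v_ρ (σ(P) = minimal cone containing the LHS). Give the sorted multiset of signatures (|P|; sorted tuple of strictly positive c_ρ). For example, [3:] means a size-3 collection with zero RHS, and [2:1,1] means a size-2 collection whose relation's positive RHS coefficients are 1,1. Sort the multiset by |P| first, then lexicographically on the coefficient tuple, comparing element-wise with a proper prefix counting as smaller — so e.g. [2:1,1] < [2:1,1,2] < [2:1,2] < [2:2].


Minimal non-faces — 10 found among 10 rays, 34 max cones:

  P = {8,9}:  v_{8} + v_{9} = 0  ⟹  sig = [2:]
  P = {2,5}:  v_{2} + v_{5} = v_{4}  ⟹  sig = [2:1]
  P = {3,7}:  v_{3} + v_{7} = v_{2} + v_{9}  ⟹  sig = [2:1,1]
  P = {3,8}:  v_{3} + v_{8} = v_{1} + v_{4}  ⟹  sig = [2:1,1]
  P = {1,5,7}:  v_{1} + v_{5} + v_{7} = 0  ⟹  sig = [3:]
  P = {2,6,10}:  v_{2} + v_{6} + v_{10} = 0  ⟹  sig = [3:]
  P = {1,4,7}:  v_{1} + v_{4} + v_{7} = v_{2}  ⟹  sig = [3:1]
  P = {1,4,9}:  v_{1} + v_{4} + v_{9} = v_{3}  ⟹  sig = [3:1]
  P = {4,6,10}:  v_{4} + v_{6} + v_{10} = v_{5}  ⟹  sig = [3:1]
  P = {3,6,10}:  v_{3} + v_{6} + v_{10} = v_{1} + v_{5} + v_{9}  ⟹  sig = [3:1,1,1]

so the primitive-relation signature multiset is
    |P|=2: 4 collections, coeffs (), (1), (1,1), (1,1)
    |P|=3: 6 collections, coeffs (), (), (1), (1), (1), (1,1,1)


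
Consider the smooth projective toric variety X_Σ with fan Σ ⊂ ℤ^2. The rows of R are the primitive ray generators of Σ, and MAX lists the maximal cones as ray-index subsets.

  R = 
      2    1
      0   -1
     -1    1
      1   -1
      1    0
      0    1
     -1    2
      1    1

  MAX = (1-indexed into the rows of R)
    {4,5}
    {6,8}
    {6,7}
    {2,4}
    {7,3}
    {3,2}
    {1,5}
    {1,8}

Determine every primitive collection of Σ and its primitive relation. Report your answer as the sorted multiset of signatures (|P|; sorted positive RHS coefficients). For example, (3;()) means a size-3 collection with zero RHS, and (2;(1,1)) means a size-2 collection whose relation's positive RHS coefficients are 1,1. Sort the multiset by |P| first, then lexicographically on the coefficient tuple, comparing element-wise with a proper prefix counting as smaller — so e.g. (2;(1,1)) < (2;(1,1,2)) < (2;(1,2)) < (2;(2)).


|primitive collections| = 20. Relations:

  P = {2,6}:  v_{2} + v_{6} = 0  →  sig = (2;())
  P = {3,4}:  v_{3} + v_{4} = 0  →  sig = (2;())
  P = {2,5}:  v_{2} + v_{5} = v_{4}  →  sig = (2;(1))
  P = {2,7}:  v_{2} + v_{7} = v_{3}  →  sig = (2;(1))
  P = {2,8}:  v_{2} + v_{8} = v_{5}  →  sig = (2;(1))
  P = {3,5}:  v_{3} + v_{5} = v_{6}  →  sig = (2;(1))
  P = {3,6}:  v_{3} + v_{6} = v_{7}  →  sig = (2;(1))
  P = {4,6}:  v_{4} + v_{6} = v_{5}  →  sig = (2;(1))
  P = {4,7}:  v_{4} + v_{7} = v_{6}  →  sig = (2;(1))
  P = {5,6}:  v_{5} + v_{6} = v_{8}  →  sig = (2;(1))
  P = {5,8}:  v_{5} + v_{8} = v_{1}  →  sig = (2;(1))
  P = {1,3}:  v_{1} + v_{3} = v_{6} + v_{8}  →  sig = (2;(1,1))
  P = {1,7}:  v_{1} + v_{7} = 2·v_{6} + v_{8}  →  sig = (2;(1,2))
  P = {1,2}:  v_{1} + v_{2} = 2·v_{5}  →  sig = (2;(2))
  P = {1,6}:  v_{1} + v_{6} = 2·v_{8}  →  sig = (2;(2))
  P = {3,8}:  v_{3} + v_{8} = 2·v_{6}  →  sig = (2;(2))
  P = {4,8}:  v_{4} + v_{8} = 2·v_{5}  →  sig = (2;(2))
  P = {5,7}:  v_{5} + v_{7} = 2·v_{6}  →  sig = (2;(2))
  P = {1,4}:  v_{1} + v_{4} = 3·v_{5}  →  sig = (2;(3))
  P = {7,8}:  v_{7} + v_{8} = 3·v_{6}  →  sig = (2;(3))

Signatures (|P|; sorted positive RHS coefficients), sorted:
[(2;()), (2;()), (2;(1)), (2;(1)), (2;(1)), (2;(1)), (2;(1)), (2;(1)), (2;(1)), (2;(1)), (2;(1)), (2;(1,1)), (2;(1,2)), (2;(2)), (2;(2)), (2;(2)), (2;(2)), (2;(2)), (2;(3)), (2;(3))]


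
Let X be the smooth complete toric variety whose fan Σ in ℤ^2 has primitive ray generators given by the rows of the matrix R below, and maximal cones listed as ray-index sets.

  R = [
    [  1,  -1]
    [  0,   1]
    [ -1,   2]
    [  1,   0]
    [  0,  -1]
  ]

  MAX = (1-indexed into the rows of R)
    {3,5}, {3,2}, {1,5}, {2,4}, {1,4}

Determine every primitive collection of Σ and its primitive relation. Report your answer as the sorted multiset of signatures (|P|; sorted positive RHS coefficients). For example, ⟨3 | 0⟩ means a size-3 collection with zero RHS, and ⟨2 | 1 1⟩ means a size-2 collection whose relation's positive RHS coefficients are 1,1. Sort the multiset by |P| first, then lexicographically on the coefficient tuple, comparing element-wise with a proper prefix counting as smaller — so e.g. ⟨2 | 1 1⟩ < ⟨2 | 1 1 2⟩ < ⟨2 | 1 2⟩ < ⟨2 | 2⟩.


Σ has 5 primitive collections:

  • {2,5}:  v_{2} + v_{5} = 0  ⟹  sig = ⟨2 | 0⟩
  • {1,2}:  v_{1} + v_{2} = v_{4}  ⟹  sig = ⟨2 | 1⟩
  • {1,3}:  v_{1} + v_{3} = v_{2}  ⟹  sig = ⟨2 | 1⟩
  • {4,5}:  v_{4} + v_{5} = v_{1}  ⟹  sig = ⟨2 | 1⟩
  • {3,4}:  v_{3} + v_{4} = 2·v_{2}  ⟹  sig = ⟨2 | 2⟩

so the primitive-relation signature multiset is
    |P|=2: 5 collections, coeffs (), (1), (1), (1), (2)


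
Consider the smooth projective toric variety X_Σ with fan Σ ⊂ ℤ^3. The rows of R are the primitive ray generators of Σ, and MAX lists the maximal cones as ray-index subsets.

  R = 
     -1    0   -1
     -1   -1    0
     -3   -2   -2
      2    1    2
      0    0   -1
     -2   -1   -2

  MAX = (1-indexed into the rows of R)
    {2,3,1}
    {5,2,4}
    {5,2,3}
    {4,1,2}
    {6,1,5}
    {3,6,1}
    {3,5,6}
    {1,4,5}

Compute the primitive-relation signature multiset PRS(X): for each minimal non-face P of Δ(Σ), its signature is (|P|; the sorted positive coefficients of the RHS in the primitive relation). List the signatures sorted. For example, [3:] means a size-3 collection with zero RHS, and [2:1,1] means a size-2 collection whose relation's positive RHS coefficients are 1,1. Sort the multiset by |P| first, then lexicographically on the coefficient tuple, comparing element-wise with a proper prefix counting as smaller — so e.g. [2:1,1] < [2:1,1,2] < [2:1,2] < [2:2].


|primitive collections| = 5. Relations:

  • {4,6}:  v_{4} + v_{6} = 0  ⟹  sig = [2:]
  • {2,6}:  v_{2} + v_{6} = v_{3}  ⟹  sig = [2:1]
  • {3,4}:  v_{3} + v_{4} = v_{2}  ⟹  sig = [2:1]
  • {1,2,5}:  v_{1} + v_{2} + v_{5} = v_{6}  ⟹  sig = [3:1]
  • {1,3,5}:  v_{1} + v_{3} + v_{5} = 2·v_{6}  ⟹  sig = [3:2]

Signatures (|P|; sorted positive RHS coefficients), sorted:
    [2:]
    [2:1]
    [2:1]
    [3:1]
    [3:2]


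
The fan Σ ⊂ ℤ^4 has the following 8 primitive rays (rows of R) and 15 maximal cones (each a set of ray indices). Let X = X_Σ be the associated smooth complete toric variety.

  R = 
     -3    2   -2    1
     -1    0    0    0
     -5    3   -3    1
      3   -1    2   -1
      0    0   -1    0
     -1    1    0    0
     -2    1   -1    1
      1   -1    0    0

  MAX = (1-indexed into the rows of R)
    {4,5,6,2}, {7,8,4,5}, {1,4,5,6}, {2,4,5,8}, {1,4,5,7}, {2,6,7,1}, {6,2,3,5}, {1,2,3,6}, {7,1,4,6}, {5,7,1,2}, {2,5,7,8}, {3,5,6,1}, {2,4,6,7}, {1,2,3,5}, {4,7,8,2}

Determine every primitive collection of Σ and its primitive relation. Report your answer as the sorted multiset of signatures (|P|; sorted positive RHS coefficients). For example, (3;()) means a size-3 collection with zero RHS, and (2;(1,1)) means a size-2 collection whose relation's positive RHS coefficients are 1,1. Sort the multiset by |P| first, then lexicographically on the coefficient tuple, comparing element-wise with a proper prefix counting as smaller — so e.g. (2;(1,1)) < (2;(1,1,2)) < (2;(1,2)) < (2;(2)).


9 minimal non-faces of Δ(Σ) (on 8 rays):

  • {6,8}:  v_{6} + v_{8} = 0 — sig = (2;())
  • {1,8}:  v_{1} + v_{8} = v_{5} + v_{7} — sig = (2;(1,1))
  • {3,8}:  v_{3} + v_{8} = v_{1} + v_{2} + v_{5} — sig = (2;(1,1,1))
  • {3,4}:  v_{3} + v_{4} = v_{5} + 2·v_{6} — sig = (2;(1,2))
  • {3,7}:  v_{3} + v_{7} = 2·v_{1} + v_{2} — sig = (2;(1,2))
  • {1,2,4}:  v_{1} + v_{2} + v_{4} = v_{6} — sig = (3;(1))
  • {5,6,7}:  v_{5} + v_{6} + v_{7} = v_{1} — sig = (3;(1))
  • {2,4,5,7}:  v_{2} + v_{4} + v_{5} + v_{7} = 0 — sig = (4;())
  • {1,2,5,6}:  v_{1} + v_{2} + v_{5} + v_{6} = v_{3} — sig = (4;(1))

Sorted signature multiset PRS(X):
    (2;())
    (2;(1,1))
    (2;(1,1,1))
    (2;(1,2))
    (2;(1,2))
    (3;(1))
    (3;(1))
    (4;())
    (4;(1))


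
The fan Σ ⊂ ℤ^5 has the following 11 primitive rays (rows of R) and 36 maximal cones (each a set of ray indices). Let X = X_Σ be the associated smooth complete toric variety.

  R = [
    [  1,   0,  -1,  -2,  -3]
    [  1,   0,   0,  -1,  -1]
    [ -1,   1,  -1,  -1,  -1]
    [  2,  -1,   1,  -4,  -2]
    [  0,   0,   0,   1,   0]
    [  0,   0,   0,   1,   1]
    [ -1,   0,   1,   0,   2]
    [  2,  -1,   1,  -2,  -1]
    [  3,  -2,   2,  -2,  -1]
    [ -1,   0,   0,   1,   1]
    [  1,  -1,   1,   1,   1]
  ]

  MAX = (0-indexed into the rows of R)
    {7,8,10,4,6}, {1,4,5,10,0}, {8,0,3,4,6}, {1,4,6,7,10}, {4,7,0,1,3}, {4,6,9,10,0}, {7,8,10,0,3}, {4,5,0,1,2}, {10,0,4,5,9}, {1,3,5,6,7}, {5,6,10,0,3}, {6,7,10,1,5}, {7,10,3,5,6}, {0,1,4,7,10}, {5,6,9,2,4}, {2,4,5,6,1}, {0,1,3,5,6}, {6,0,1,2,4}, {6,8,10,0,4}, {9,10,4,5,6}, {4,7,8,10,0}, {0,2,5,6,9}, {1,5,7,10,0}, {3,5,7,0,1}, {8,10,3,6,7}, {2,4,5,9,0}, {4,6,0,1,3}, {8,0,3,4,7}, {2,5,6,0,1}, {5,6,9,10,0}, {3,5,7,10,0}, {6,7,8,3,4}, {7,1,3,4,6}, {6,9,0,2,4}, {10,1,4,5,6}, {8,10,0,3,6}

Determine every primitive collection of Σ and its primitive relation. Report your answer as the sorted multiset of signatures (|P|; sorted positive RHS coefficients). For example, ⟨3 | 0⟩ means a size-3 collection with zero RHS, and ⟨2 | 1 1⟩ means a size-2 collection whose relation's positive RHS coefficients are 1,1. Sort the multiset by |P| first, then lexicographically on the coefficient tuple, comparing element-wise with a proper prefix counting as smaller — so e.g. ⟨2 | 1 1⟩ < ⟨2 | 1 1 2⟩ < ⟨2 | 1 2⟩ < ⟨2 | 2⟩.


Minimal non-faces — 17 found among 11 rays, 36 max cones:

  P={1,9}:  v_{1} + v_{9} = 0 — sig = ⟨2 | 0⟩
  P={2,10}:  v_{2} + v_{10} = 0 — sig = ⟨2 | 0⟩
  P={2,8}:  v_{2} + v_{8} = v_{3} + v_{4} — sig = ⟨2 | 1 1⟩
  P={5,8}:  v_{5} + v_{8} = v_{7} + v_{10} — sig = ⟨2 | 1 1⟩
  P={2,7}:  v_{2} + v_{7} = v_{0} + v_{1} + v_{6} — sig = ⟨2 | 1 1 1⟩
  P={7,9}:  v_{7} + v_{9} = v_{0} + v_{6} + v_{10} — sig = ⟨2 | 1 1 1⟩
  P={1,8}:  v_{1} + v_{8} = v_{4} + 2·v_{7} — sig = ⟨2 | 1 2⟩
  P={2,3}:  v_{2} + v_{3} = 2·v_{0} + v_{1} + 2·v_{6} — sig = ⟨2 | 1 2 2⟩
  P={3,9}:  v_{3} + v_{9} = 2·v_{0} + 2·v_{6} + v_{10} — sig = ⟨2 | 1 2 2⟩
  P={8,9}:  v_{8} + v_{9} = 2·v_{0} + v_{4} + 2·v_{6} + 2·v_{10} — sig = ⟨2 | 1 2 2 2⟩
  P={0,6,7}:  v_{0} + v_{6} + v_{7} = v_{3} — sig = ⟨3 | 1⟩
  P={3,4,5}:  v_{3} + v_{4} + v_{5} = v_{7} — sig = ⟨3 | 1⟩
  P={3,4,10}:  v_{3} + v_{4} + v_{10} = v_{8} — sig = ⟨3 | 1⟩
  P={4,5,7}:  v_{4} + v_{5} + v_{7} = v_{1} + v_{10} — sig = ⟨3 | 1 1⟩
  P={1,3,10}:  v_{1} + v_{3} + v_{10} = 2·v_{7} — sig = ⟨3 | 2⟩
  P={0,4,5,6}:  v_{0} + v_{4} + v_{5} + v_{6} = 0 — sig = ⟨4 | 0⟩
  P={0,1,6,10}:  v_{0} + v_{1} + v_{6} + v_{10} = v_{7} — sig = ⟨4 | 1⟩

Sorted signature multiset PRS(X):
{ ⟨2 | 0⟩ ×2,  ⟨2 | 1 1⟩ ×2,  ⟨2 | 1 1 1⟩ ×2,  ⟨2 | 1 2⟩,  ⟨2 | 1 2 2⟩ ×2,  ⟨2 | 1 2 2 2⟩,  ⟨3 | 1⟩ ×3,  ⟨3 | 1 1⟩,  ⟨3 | 2⟩,  ⟨4 | 0⟩,  ⟨4 | 1⟩ }
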